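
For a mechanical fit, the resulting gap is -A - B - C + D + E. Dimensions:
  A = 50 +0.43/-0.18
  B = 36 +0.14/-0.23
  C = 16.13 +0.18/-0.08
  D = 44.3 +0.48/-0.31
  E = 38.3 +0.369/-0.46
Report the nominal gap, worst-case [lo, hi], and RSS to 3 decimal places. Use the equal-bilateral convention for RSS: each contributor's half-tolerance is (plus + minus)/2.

nominal=-19.530 wc=[-21.050,-18.191] rss=0.687

Stack each dimension's contribution:
  -A: nom -50.000 → Σnom=-50.000; wc +0.180/-0.430 → slack +0.180/-0.430; half-tol=0.305, Σhalf²=0.093025
  -B: nom -36.000 → Σnom=-86.000; wc +0.230/-0.140 → slack +0.410/-0.570; half-tol=0.185, Σhalf²=0.127250
  -C: nom -16.130 → Σnom=-102.130; wc +0.080/-0.180 → slack +0.490/-0.750; half-tol=0.130, Σhalf²=0.144150
  +D: nom +44.300 → Σnom=-57.830; wc +0.480/-0.310 → slack +0.970/-1.060; half-tol=0.395, Σhalf²=0.300175
  +E: nom +38.300 → Σnom=-19.530; wc +0.369/-0.460 → slack +1.339/-1.520; half-tol=0.414, Σhalf²=0.471985
Nominal = -19.530. Worst-case = [-19.530 - 1.520, -19.530 + 1.339] = [-21.050, -18.191]. RSS = √0.471985 = 0.687.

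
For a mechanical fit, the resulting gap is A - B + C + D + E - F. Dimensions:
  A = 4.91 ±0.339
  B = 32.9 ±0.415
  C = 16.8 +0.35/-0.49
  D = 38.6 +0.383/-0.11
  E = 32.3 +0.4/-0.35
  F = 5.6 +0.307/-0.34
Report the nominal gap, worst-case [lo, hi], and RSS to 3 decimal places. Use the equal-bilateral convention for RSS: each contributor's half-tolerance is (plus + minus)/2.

nominal=54.110 wc=[52.099,56.337] rss=0.877

Stack each dimension's contribution:
  +A: nom +4.910 → Σnom=4.910; wc +0.339/-0.339 → slack +0.339/-0.339; half-tol=0.339, Σhalf²=0.114921
  -B: nom -32.900 → Σnom=-27.990; wc +0.415/-0.415 → slack +0.754/-0.754; half-tol=0.415, Σhalf²=0.287146
  +C: nom +16.800 → Σnom=-11.190; wc +0.350/-0.490 → slack +1.104/-1.244; half-tol=0.420, Σhalf²=0.463546
  +D: nom +38.600 → Σnom=27.410; wc +0.383/-0.110 → slack +1.487/-1.354; half-tol=0.246, Σhalf²=0.524308
  +E: nom +32.300 → Σnom=59.710; wc +0.400/-0.350 → slack +1.887/-1.704; half-tol=0.375, Σhalf²=0.664933
  -F: nom -5.600 → Σnom=54.110; wc +0.340/-0.307 → slack +2.227/-2.011; half-tol=0.324, Σhalf²=0.769586
Nominal = 54.110. Worst-case = [54.110 - 2.011, 54.110 + 2.227] = [52.099, 56.337]. RSS = √0.769586 = 0.877.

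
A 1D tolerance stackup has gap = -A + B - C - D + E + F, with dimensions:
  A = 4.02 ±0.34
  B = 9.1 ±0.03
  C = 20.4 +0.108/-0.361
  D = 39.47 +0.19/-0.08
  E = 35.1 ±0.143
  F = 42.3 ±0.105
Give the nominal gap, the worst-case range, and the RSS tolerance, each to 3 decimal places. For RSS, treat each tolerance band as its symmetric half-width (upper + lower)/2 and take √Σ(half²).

nominal=22.610 wc=[21.694,23.669] rss=0.470

Stack each dimension's contribution:
  -A: nom -4.020 → Σnom=-4.020; wc +0.340/-0.340 → slack +0.340/-0.340; half-tol=0.340, Σhalf²=0.115600
  +B: nom +9.100 → Σnom=5.080; wc +0.030/-0.030 → slack +0.370/-0.370; half-tol=0.030, Σhalf²=0.116500
  -C: nom -20.400 → Σnom=-15.320; wc +0.361/-0.108 → slack +0.731/-0.478; half-tol=0.234, Σhalf²=0.171490
  -D: nom -39.470 → Σnom=-54.790; wc +0.080/-0.190 → slack +0.811/-0.668; half-tol=0.135, Σhalf²=0.189715
  +E: nom +35.100 → Σnom=-19.690; wc +0.143/-0.143 → slack +0.954/-0.811; half-tol=0.143, Σhalf²=0.210164
  +F: nom +42.300 → Σnom=22.610; wc +0.105/-0.105 → slack +1.059/-0.916; half-tol=0.105, Σhalf²=0.221189
Nominal = 22.610. Worst-case = [22.610 - 0.916, 22.610 + 1.059] = [21.694, 23.669]. RSS = √0.221189 = 0.470.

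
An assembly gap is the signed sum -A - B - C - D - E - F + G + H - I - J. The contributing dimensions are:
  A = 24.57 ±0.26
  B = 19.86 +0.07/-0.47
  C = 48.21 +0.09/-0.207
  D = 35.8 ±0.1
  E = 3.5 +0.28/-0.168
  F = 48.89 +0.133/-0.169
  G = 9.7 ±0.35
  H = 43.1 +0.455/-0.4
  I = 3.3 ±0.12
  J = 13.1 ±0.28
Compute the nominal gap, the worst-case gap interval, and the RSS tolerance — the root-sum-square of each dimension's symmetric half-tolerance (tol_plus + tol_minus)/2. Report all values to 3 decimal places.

Stack each dimension's contribution:
  -A: nom -24.570 → Σnom=-24.570; wc +0.260/-0.260 → slack +0.260/-0.260; half-tol=0.260, Σhalf²=0.067600
  -B: nom -19.860 → Σnom=-44.430; wc +0.470/-0.070 → slack +0.730/-0.330; half-tol=0.270, Σhalf²=0.140500
  -C: nom -48.210 → Σnom=-92.640; wc +0.207/-0.090 → slack +0.937/-0.420; half-tol=0.148, Σhalf²=0.162552
  -D: nom -35.800 → Σnom=-128.440; wc +0.100/-0.100 → slack +1.037/-0.520; half-tol=0.100, Σhalf²=0.172552
  -E: nom -3.500 → Σnom=-131.940; wc +0.168/-0.280 → slack +1.205/-0.800; half-tol=0.224, Σhalf²=0.222728
  -F: nom -48.890 → Σnom=-180.830; wc +0.169/-0.133 → slack +1.374/-0.933; half-tol=0.151, Σhalf²=0.245529
  +G: nom +9.700 → Σnom=-171.130; wc +0.350/-0.350 → slack +1.724/-1.283; half-tol=0.350, Σhalf²=0.368029
  +H: nom +43.100 → Σnom=-128.030; wc +0.455/-0.400 → slack +2.179/-1.683; half-tol=0.427, Σhalf²=0.550786
  -I: nom -3.300 → Σnom=-131.330; wc +0.120/-0.120 → slack +2.299/-1.803; half-tol=0.120, Σhalf²=0.565186
  -J: nom -13.100 → Σnom=-144.430; wc +0.280/-0.280 → slack +2.579/-2.083; half-tol=0.280, Σhalf²=0.643586
Nominal = -144.430. Worst-case = [-144.430 - 2.083, -144.430 + 2.579] = [-146.513, -141.851]. RSS = √0.643586 = 0.802.

nominal=-144.430 wc=[-146.513,-141.851] rss=0.802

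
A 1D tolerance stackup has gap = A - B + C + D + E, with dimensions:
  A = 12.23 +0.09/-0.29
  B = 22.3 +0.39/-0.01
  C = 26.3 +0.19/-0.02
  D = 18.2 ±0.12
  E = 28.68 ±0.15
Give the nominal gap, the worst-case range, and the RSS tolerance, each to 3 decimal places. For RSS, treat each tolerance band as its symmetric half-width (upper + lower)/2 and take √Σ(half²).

Stack each dimension's contribution:
  +A: nom +12.230 → Σnom=12.230; wc +0.090/-0.290 → slack +0.090/-0.290; half-tol=0.190, Σhalf²=0.036100
  -B: nom -22.300 → Σnom=-10.070; wc +0.010/-0.390 → slack +0.100/-0.680; half-tol=0.200, Σhalf²=0.076100
  +C: nom +26.300 → Σnom=16.230; wc +0.190/-0.020 → slack +0.290/-0.700; half-tol=0.105, Σhalf²=0.087125
  +D: nom +18.200 → Σnom=34.430; wc +0.120/-0.120 → slack +0.410/-0.820; half-tol=0.120, Σhalf²=0.101525
  +E: nom +28.680 → Σnom=63.110; wc +0.150/-0.150 → slack +0.560/-0.970; half-tol=0.150, Σhalf²=0.124025
Nominal = 63.110. Worst-case = [63.110 - 0.970, 63.110 + 0.560] = [62.140, 63.670]. RSS = √0.124025 = 0.352.

nominal=63.110 wc=[62.140,63.670] rss=0.352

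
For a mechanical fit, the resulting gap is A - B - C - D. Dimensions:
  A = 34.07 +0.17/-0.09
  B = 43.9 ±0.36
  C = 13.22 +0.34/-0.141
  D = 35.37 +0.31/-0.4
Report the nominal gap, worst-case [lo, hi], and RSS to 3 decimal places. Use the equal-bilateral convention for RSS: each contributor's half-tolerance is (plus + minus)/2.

nominal=-58.420 wc=[-59.520,-57.349] rss=0.575

Stack each dimension's contribution:
  +A: nom +34.070 → Σnom=34.070; wc +0.170/-0.090 → slack +0.170/-0.090; half-tol=0.130, Σhalf²=0.016900
  -B: nom -43.900 → Σnom=-9.830; wc +0.360/-0.360 → slack +0.530/-0.450; half-tol=0.360, Σhalf²=0.146500
  -C: nom -13.220 → Σnom=-23.050; wc +0.141/-0.340 → slack +0.671/-0.790; half-tol=0.240, Σhalf²=0.204340
  -D: nom -35.370 → Σnom=-58.420; wc +0.400/-0.310 → slack +1.071/-1.100; half-tol=0.355, Σhalf²=0.330365
Nominal = -58.420. Worst-case = [-58.420 - 1.100, -58.420 + 1.071] = [-59.520, -57.349]. RSS = √0.330365 = 0.575.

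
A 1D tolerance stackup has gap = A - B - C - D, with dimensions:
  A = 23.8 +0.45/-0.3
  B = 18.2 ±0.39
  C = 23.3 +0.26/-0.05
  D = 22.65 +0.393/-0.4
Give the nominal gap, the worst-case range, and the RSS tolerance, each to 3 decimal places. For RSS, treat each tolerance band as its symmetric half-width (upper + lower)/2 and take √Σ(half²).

nominal=-40.350 wc=[-41.693,-39.060] rss=0.688

Stack each dimension's contribution:
  +A: nom +23.800 → Σnom=23.800; wc +0.450/-0.300 → slack +0.450/-0.300; half-tol=0.375, Σhalf²=0.140625
  -B: nom -18.200 → Σnom=5.600; wc +0.390/-0.390 → slack +0.840/-0.690; half-tol=0.390, Σhalf²=0.292725
  -C: nom -23.300 → Σnom=-17.700; wc +0.050/-0.260 → slack +0.890/-0.950; half-tol=0.155, Σhalf²=0.316750
  -D: nom -22.650 → Σnom=-40.350; wc +0.400/-0.393 → slack +1.290/-1.343; half-tol=0.397, Σhalf²=0.473962
Nominal = -40.350. Worst-case = [-40.350 - 1.343, -40.350 + 1.290] = [-41.693, -39.060]. RSS = √0.473962 = 0.688.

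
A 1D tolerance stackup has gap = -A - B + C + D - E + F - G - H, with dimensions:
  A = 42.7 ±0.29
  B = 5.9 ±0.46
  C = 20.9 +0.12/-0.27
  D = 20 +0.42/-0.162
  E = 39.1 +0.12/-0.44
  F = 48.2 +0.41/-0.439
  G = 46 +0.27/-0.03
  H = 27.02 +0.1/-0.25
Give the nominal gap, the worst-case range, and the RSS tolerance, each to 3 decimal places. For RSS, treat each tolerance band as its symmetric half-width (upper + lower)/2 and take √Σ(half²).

Stack each dimension's contribution:
  -A: nom -42.700 → Σnom=-42.700; wc +0.290/-0.290 → slack +0.290/-0.290; half-tol=0.290, Σhalf²=0.084100
  -B: nom -5.900 → Σnom=-48.600; wc +0.460/-0.460 → slack +0.750/-0.750; half-tol=0.460, Σhalf²=0.295700
  +C: nom +20.900 → Σnom=-27.700; wc +0.120/-0.270 → slack +0.870/-1.020; half-tol=0.195, Σhalf²=0.333725
  +D: nom +20.000 → Σnom=-7.700; wc +0.420/-0.162 → slack +1.290/-1.182; half-tol=0.291, Σhalf²=0.418406
  -E: nom -39.100 → Σnom=-46.800; wc +0.440/-0.120 → slack +1.730/-1.302; half-tol=0.280, Σhalf²=0.496806
  +F: nom +48.200 → Σnom=1.400; wc +0.410/-0.439 → slack +2.140/-1.741; half-tol=0.424, Σhalf²=0.677006
  -G: nom -46.000 → Σnom=-44.600; wc +0.030/-0.270 → slack +2.170/-2.011; half-tol=0.150, Σhalf²=0.699506
  -H: nom -27.020 → Σnom=-71.620; wc +0.250/-0.100 → slack +2.420/-2.111; half-tol=0.175, Σhalf²=0.730131
Nominal = -71.620. Worst-case = [-71.620 - 2.111, -71.620 + 2.420] = [-73.731, -69.200]. RSS = √0.730131 = 0.854.

nominal=-71.620 wc=[-73.731,-69.200] rss=0.854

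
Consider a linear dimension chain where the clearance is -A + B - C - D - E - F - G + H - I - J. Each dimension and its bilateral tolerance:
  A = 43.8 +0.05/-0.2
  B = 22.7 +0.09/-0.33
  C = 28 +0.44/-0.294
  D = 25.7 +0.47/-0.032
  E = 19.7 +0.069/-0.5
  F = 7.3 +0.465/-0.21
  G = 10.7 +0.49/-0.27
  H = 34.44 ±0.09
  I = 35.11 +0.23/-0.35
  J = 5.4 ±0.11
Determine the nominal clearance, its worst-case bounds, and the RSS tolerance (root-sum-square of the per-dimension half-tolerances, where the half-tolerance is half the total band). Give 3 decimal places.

Stack each dimension's contribution:
  -A: nom -43.800 → Σnom=-43.800; wc +0.200/-0.050 → slack +0.200/-0.050; half-tol=0.125, Σhalf²=0.015625
  +B: nom +22.700 → Σnom=-21.100; wc +0.090/-0.330 → slack +0.290/-0.380; half-tol=0.210, Σhalf²=0.059725
  -C: nom -28.000 → Σnom=-49.100; wc +0.294/-0.440 → slack +0.584/-0.820; half-tol=0.367, Σhalf²=0.194414
  -D: nom -25.700 → Σnom=-74.800; wc +0.032/-0.470 → slack +0.616/-1.290; half-tol=0.251, Σhalf²=0.257415
  -E: nom -19.700 → Σnom=-94.500; wc +0.500/-0.069 → slack +1.116/-1.359; half-tol=0.284, Σhalf²=0.338355
  -F: nom -7.300 → Σnom=-101.800; wc +0.210/-0.465 → slack +1.326/-1.824; half-tol=0.338, Σhalf²=0.452261
  -G: nom -10.700 → Σnom=-112.500; wc +0.270/-0.490 → slack +1.596/-2.314; half-tol=0.380, Σhalf²=0.596661
  +H: nom +34.440 → Σnom=-78.060; wc +0.090/-0.090 → slack +1.686/-2.404; half-tol=0.090, Σhalf²=0.604761
  -I: nom -35.110 → Σnom=-113.170; wc +0.350/-0.230 → slack +2.036/-2.634; half-tol=0.290, Σhalf²=0.688861
  -J: nom -5.400 → Σnom=-118.570; wc +0.110/-0.110 → slack +2.146/-2.744; half-tol=0.110, Σhalf²=0.700961
Nominal = -118.570. Worst-case = [-118.570 - 2.744, -118.570 + 2.146] = [-121.314, -116.424]. RSS = √0.700961 = 0.837.

nominal=-118.570 wc=[-121.314,-116.424] rss=0.837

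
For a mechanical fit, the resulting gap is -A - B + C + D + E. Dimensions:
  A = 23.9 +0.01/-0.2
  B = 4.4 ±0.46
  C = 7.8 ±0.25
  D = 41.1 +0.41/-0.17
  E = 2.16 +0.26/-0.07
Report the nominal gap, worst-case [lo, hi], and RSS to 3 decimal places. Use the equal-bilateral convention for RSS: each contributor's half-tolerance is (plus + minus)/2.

Stack each dimension's contribution:
  -A: nom -23.900 → Σnom=-23.900; wc +0.200/-0.010 → slack +0.200/-0.010; half-tol=0.105, Σhalf²=0.011025
  -B: nom -4.400 → Σnom=-28.300; wc +0.460/-0.460 → slack +0.660/-0.470; half-tol=0.460, Σhalf²=0.222625
  +C: nom +7.800 → Σnom=-20.500; wc +0.250/-0.250 → slack +0.910/-0.720; half-tol=0.250, Σhalf²=0.285125
  +D: nom +41.100 → Σnom=20.600; wc +0.410/-0.170 → slack +1.320/-0.890; half-tol=0.290, Σhalf²=0.369225
  +E: nom +2.160 → Σnom=22.760; wc +0.260/-0.070 → slack +1.580/-0.960; half-tol=0.165, Σhalf²=0.396450
Nominal = 22.760. Worst-case = [22.760 - 0.960, 22.760 + 1.580] = [21.800, 24.340]. RSS = √0.396450 = 0.630.

nominal=22.760 wc=[21.800,24.340] rss=0.630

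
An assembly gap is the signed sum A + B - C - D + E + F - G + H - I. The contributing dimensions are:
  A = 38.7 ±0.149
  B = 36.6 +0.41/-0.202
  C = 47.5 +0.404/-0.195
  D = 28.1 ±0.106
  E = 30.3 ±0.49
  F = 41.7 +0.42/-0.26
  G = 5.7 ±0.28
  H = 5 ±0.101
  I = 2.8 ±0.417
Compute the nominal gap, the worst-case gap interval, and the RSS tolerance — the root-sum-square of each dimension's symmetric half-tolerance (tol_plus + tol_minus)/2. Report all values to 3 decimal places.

nominal=68.200 wc=[65.791,70.768] rss=0.914

Stack each dimension's contribution:
  +A: nom +38.700 → Σnom=38.700; wc +0.149/-0.149 → slack +0.149/-0.149; half-tol=0.149, Σhalf²=0.022201
  +B: nom +36.600 → Σnom=75.300; wc +0.410/-0.202 → slack +0.559/-0.351; half-tol=0.306, Σhalf²=0.115837
  -C: nom -47.500 → Σnom=27.800; wc +0.195/-0.404 → slack +0.754/-0.755; half-tol=0.299, Σhalf²=0.205537
  -D: nom -28.100 → Σnom=-0.300; wc +0.106/-0.106 → slack +0.860/-0.861; half-tol=0.106, Σhalf²=0.216773
  +E: nom +30.300 → Σnom=30.000; wc +0.490/-0.490 → slack +1.350/-1.351; half-tol=0.490, Σhalf²=0.456873
  +F: nom +41.700 → Σnom=71.700; wc +0.420/-0.260 → slack +1.770/-1.611; half-tol=0.340, Σhalf²=0.572473
  -G: nom -5.700 → Σnom=66.000; wc +0.280/-0.280 → slack +2.050/-1.891; half-tol=0.280, Σhalf²=0.650873
  +H: nom +5.000 → Σnom=71.000; wc +0.101/-0.101 → slack +2.151/-1.992; half-tol=0.101, Σhalf²=0.661074
  -I: nom -2.800 → Σnom=68.200; wc +0.417/-0.417 → slack +2.568/-2.409; half-tol=0.417, Σhalf²=0.834963
Nominal = 68.200. Worst-case = [68.200 - 2.409, 68.200 + 2.568] = [65.791, 70.768]. RSS = √0.834963 = 0.914.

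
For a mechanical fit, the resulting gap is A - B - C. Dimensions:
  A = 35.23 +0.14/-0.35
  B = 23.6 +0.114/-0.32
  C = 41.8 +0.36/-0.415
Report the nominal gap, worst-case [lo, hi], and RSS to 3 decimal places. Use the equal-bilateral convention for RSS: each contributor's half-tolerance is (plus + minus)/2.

Stack each dimension's contribution:
  +A: nom +35.230 → Σnom=35.230; wc +0.140/-0.350 → slack +0.140/-0.350; half-tol=0.245, Σhalf²=0.060025
  -B: nom -23.600 → Σnom=11.630; wc +0.320/-0.114 → slack +0.460/-0.464; half-tol=0.217, Σhalf²=0.107114
  -C: nom -41.800 → Σnom=-30.170; wc +0.415/-0.360 → slack +0.875/-0.824; half-tol=0.387, Σhalf²=0.257270
Nominal = -30.170. Worst-case = [-30.170 - 0.824, -30.170 + 0.875] = [-30.994, -29.295]. RSS = √0.257270 = 0.507.

nominal=-30.170 wc=[-30.994,-29.295] rss=0.507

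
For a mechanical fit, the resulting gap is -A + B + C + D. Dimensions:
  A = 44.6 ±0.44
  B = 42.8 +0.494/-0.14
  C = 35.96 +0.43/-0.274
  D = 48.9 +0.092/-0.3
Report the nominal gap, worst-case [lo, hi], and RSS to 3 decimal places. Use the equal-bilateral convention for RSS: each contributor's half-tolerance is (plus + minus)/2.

nominal=83.060 wc=[81.906,84.516] rss=0.676

Stack each dimension's contribution:
  -A: nom -44.600 → Σnom=-44.600; wc +0.440/-0.440 → slack +0.440/-0.440; half-tol=0.440, Σhalf²=0.193600
  +B: nom +42.800 → Σnom=-1.800; wc +0.494/-0.140 → slack +0.934/-0.580; half-tol=0.317, Σhalf²=0.294089
  +C: nom +35.960 → Σnom=34.160; wc +0.430/-0.274 → slack +1.364/-0.854; half-tol=0.352, Σhalf²=0.417993
  +D: nom +48.900 → Σnom=83.060; wc +0.092/-0.300 → slack +1.456/-1.154; half-tol=0.196, Σhalf²=0.456409
Nominal = 83.060. Worst-case = [83.060 - 1.154, 83.060 + 1.456] = [81.906, 84.516]. RSS = √0.456409 = 0.676.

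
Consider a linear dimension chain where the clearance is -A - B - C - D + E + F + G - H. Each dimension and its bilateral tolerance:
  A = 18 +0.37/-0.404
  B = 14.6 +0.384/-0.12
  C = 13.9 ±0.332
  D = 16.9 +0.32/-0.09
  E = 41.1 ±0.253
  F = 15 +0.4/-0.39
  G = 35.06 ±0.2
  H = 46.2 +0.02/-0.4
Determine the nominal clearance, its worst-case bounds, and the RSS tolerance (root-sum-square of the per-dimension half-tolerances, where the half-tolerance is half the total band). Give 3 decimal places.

nominal=-18.440 wc=[-20.709,-16.241] rss=0.818

Stack each dimension's contribution:
  -A: nom -18.000 → Σnom=-18.000; wc +0.404/-0.370 → slack +0.404/-0.370; half-tol=0.387, Σhalf²=0.149769
  -B: nom -14.600 → Σnom=-32.600; wc +0.120/-0.384 → slack +0.524/-0.754; half-tol=0.252, Σhalf²=0.213273
  -C: nom -13.900 → Σnom=-46.500; wc +0.332/-0.332 → slack +0.856/-1.086; half-tol=0.332, Σhalf²=0.323497
  -D: nom -16.900 → Σnom=-63.400; wc +0.090/-0.320 → slack +0.946/-1.406; half-tol=0.205, Σhalf²=0.365522
  +E: nom +41.100 → Σnom=-22.300; wc +0.253/-0.253 → slack +1.199/-1.659; half-tol=0.253, Σhalf²=0.429531
  +F: nom +15.000 → Σnom=-7.300; wc +0.400/-0.390 → slack +1.599/-2.049; half-tol=0.395, Σhalf²=0.585556
  +G: nom +35.060 → Σnom=27.760; wc +0.200/-0.200 → slack +1.799/-2.249; half-tol=0.200, Σhalf²=0.625556
  -H: nom -46.200 → Σnom=-18.440; wc +0.400/-0.020 → slack +2.199/-2.269; half-tol=0.210, Σhalf²=0.669656
Nominal = -18.440. Worst-case = [-18.440 - 2.269, -18.440 + 2.199] = [-20.709, -16.241]. RSS = √0.669656 = 0.818.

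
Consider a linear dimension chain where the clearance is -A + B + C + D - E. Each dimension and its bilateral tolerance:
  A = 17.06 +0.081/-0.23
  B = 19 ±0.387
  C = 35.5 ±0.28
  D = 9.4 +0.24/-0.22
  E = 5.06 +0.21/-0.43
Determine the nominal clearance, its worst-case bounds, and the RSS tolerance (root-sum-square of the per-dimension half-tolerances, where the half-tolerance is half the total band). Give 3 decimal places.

Stack each dimension's contribution:
  -A: nom -17.060 → Σnom=-17.060; wc +0.230/-0.081 → slack +0.230/-0.081; half-tol=0.155, Σhalf²=0.024180
  +B: nom +19.000 → Σnom=1.940; wc +0.387/-0.387 → slack +0.617/-0.468; half-tol=0.387, Σhalf²=0.173949
  +C: nom +35.500 → Σnom=37.440; wc +0.280/-0.280 → slack +0.897/-0.748; half-tol=0.280, Σhalf²=0.252349
  +D: nom +9.400 → Σnom=46.840; wc +0.240/-0.220 → slack +1.137/-0.968; half-tol=0.230, Σhalf²=0.305249
  -E: nom -5.060 → Σnom=41.780; wc +0.430/-0.210 → slack +1.567/-1.178; half-tol=0.320, Σhalf²=0.407649
Nominal = 41.780. Worst-case = [41.780 - 1.178, 41.780 + 1.567] = [40.602, 43.347]. RSS = √0.407649 = 0.638.

nominal=41.780 wc=[40.602,43.347] rss=0.638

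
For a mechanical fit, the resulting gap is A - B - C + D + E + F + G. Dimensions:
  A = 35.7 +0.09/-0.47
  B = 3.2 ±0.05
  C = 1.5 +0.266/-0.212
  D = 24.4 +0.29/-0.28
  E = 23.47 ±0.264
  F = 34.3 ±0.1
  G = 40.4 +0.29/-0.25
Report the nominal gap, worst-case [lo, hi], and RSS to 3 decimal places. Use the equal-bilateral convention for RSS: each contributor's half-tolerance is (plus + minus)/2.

Stack each dimension's contribution:
  +A: nom +35.700 → Σnom=35.700; wc +0.090/-0.470 → slack +0.090/-0.470; half-tol=0.280, Σhalf²=0.078400
  -B: nom -3.200 → Σnom=32.500; wc +0.050/-0.050 → slack +0.140/-0.520; half-tol=0.050, Σhalf²=0.080900
  -C: nom -1.500 → Σnom=31.000; wc +0.212/-0.266 → slack +0.352/-0.786; half-tol=0.239, Σhalf²=0.138021
  +D: nom +24.400 → Σnom=55.400; wc +0.290/-0.280 → slack +0.642/-1.066; half-tol=0.285, Σhalf²=0.219246
  +E: nom +23.470 → Σnom=78.870; wc +0.264/-0.264 → slack +0.906/-1.330; half-tol=0.264, Σhalf²=0.288942
  +F: nom +34.300 → Σnom=113.170; wc +0.100/-0.100 → slack +1.006/-1.430; half-tol=0.100, Σhalf²=0.298942
  +G: nom +40.400 → Σnom=153.570; wc +0.290/-0.250 → slack +1.296/-1.680; half-tol=0.270, Σhalf²=0.371842
Nominal = 153.570. Worst-case = [153.570 - 1.680, 153.570 + 1.296] = [151.890, 154.866]. RSS = √0.371842 = 0.610.

nominal=153.570 wc=[151.890,154.866] rss=0.610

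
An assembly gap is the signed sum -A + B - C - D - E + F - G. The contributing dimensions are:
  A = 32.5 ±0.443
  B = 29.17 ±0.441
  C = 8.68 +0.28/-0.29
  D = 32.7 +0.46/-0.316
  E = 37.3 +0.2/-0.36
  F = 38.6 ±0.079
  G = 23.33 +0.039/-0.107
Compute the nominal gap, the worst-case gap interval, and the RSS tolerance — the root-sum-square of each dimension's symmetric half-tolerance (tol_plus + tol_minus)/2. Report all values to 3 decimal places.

nominal=-66.740 wc=[-68.682,-64.704] rss=0.844

Stack each dimension's contribution:
  -A: nom -32.500 → Σnom=-32.500; wc +0.443/-0.443 → slack +0.443/-0.443; half-tol=0.443, Σhalf²=0.196249
  +B: nom +29.170 → Σnom=-3.330; wc +0.441/-0.441 → slack +0.884/-0.884; half-tol=0.441, Σhalf²=0.390730
  -C: nom -8.680 → Σnom=-12.010; wc +0.290/-0.280 → slack +1.174/-1.164; half-tol=0.285, Σhalf²=0.471955
  -D: nom -32.700 → Σnom=-44.710; wc +0.316/-0.460 → slack +1.490/-1.624; half-tol=0.388, Σhalf²=0.622499
  -E: nom -37.300 → Σnom=-82.010; wc +0.360/-0.200 → slack +1.850/-1.824; half-tol=0.280, Σhalf²=0.700899
  +F: nom +38.600 → Σnom=-43.410; wc +0.079/-0.079 → slack +1.929/-1.903; half-tol=0.079, Σhalf²=0.707140
  -G: nom -23.330 → Σnom=-66.740; wc +0.107/-0.039 → slack +2.036/-1.942; half-tol=0.073, Σhalf²=0.712469
Nominal = -66.740. Worst-case = [-66.740 - 1.942, -66.740 + 2.036] = [-68.682, -64.704]. RSS = √0.712469 = 0.844.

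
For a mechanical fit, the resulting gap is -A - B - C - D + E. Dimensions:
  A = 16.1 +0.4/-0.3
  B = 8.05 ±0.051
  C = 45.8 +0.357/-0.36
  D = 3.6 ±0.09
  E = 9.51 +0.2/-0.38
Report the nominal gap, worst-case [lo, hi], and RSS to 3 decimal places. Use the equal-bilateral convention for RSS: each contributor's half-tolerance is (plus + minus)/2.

nominal=-64.040 wc=[-65.318,-63.039] rss=0.588

Stack each dimension's contribution:
  -A: nom -16.100 → Σnom=-16.100; wc +0.300/-0.400 → slack +0.300/-0.400; half-tol=0.350, Σhalf²=0.122500
  -B: nom -8.050 → Σnom=-24.150; wc +0.051/-0.051 → slack +0.351/-0.451; half-tol=0.051, Σhalf²=0.125101
  -C: nom -45.800 → Σnom=-69.950; wc +0.360/-0.357 → slack +0.711/-0.808; half-tol=0.358, Σhalf²=0.253623
  -D: nom -3.600 → Σnom=-73.550; wc +0.090/-0.090 → slack +0.801/-0.898; half-tol=0.090, Σhalf²=0.261723
  +E: nom +9.510 → Σnom=-64.040; wc +0.200/-0.380 → slack +1.001/-1.278; half-tol=0.290, Σhalf²=0.345823
Nominal = -64.040. Worst-case = [-64.040 - 1.278, -64.040 + 1.001] = [-65.318, -63.039]. RSS = √0.345823 = 0.588.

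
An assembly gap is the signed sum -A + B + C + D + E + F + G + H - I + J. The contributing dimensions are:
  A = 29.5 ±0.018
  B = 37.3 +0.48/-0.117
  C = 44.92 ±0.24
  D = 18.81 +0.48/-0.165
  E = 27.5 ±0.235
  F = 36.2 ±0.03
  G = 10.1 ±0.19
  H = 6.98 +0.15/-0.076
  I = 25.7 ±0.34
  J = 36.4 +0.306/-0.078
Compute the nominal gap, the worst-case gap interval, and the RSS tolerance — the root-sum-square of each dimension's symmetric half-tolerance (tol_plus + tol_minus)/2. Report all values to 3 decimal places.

Stack each dimension's contribution:
  -A: nom -29.500 → Σnom=-29.500; wc +0.018/-0.018 → slack +0.018/-0.018; half-tol=0.018, Σhalf²=0.000324
  +B: nom +37.300 → Σnom=7.800; wc +0.480/-0.117 → slack +0.498/-0.135; half-tol=0.298, Σhalf²=0.089426
  +C: nom +44.920 → Σnom=52.720; wc +0.240/-0.240 → slack +0.738/-0.375; half-tol=0.240, Σhalf²=0.147026
  +D: nom +18.810 → Σnom=71.530; wc +0.480/-0.165 → slack +1.218/-0.540; half-tol=0.323, Σhalf²=0.251032
  +E: nom +27.500 → Σnom=99.030; wc +0.235/-0.235 → slack +1.453/-0.775; half-tol=0.235, Σhalf²=0.306257
  +F: nom +36.200 → Σnom=135.230; wc +0.030/-0.030 → slack +1.483/-0.805; half-tol=0.030, Σhalf²=0.307157
  +G: nom +10.100 → Σnom=145.330; wc +0.190/-0.190 → slack +1.673/-0.995; half-tol=0.190, Σhalf²=0.343257
  +H: nom +6.980 → Σnom=152.310; wc +0.150/-0.076 → slack +1.823/-1.071; half-tol=0.113, Σhalf²=0.356026
  -I: nom -25.700 → Σnom=126.610; wc +0.340/-0.340 → slack +2.163/-1.411; half-tol=0.340, Σhalf²=0.471627
  +J: nom +36.400 → Σnom=163.010; wc +0.306/-0.078 → slack +2.469/-1.489; half-tol=0.192, Σhalf²=0.508490
Nominal = 163.010. Worst-case = [163.010 - 1.489, 163.010 + 2.469] = [161.521, 165.479]. RSS = √0.508490 = 0.713.

nominal=163.010 wc=[161.521,165.479] rss=0.713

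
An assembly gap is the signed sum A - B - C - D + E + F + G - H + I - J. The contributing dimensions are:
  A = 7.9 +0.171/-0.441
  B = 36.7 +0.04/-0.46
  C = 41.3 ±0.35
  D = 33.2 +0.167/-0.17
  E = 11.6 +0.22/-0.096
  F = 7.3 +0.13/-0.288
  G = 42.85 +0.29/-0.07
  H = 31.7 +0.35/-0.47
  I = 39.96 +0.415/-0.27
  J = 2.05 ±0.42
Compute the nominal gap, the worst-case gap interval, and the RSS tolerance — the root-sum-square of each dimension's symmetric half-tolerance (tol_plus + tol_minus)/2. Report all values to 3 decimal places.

nominal=-35.340 wc=[-37.832,-32.244] rss=0.933

Stack each dimension's contribution:
  +A: nom +7.900 → Σnom=7.900; wc +0.171/-0.441 → slack +0.171/-0.441; half-tol=0.306, Σhalf²=0.093636
  -B: nom -36.700 → Σnom=-28.800; wc +0.460/-0.040 → slack +0.631/-0.481; half-tol=0.250, Σhalf²=0.156136
  -C: nom -41.300 → Σnom=-70.100; wc +0.350/-0.350 → slack +0.981/-0.831; half-tol=0.350, Σhalf²=0.278636
  -D: nom -33.200 → Σnom=-103.300; wc +0.170/-0.167 → slack +1.151/-0.998; half-tol=0.169, Σhalf²=0.307028
  +E: nom +11.600 → Σnom=-91.700; wc +0.220/-0.096 → slack +1.371/-1.094; half-tol=0.158, Σhalf²=0.331992
  +F: nom +7.300 → Σnom=-84.400; wc +0.130/-0.288 → slack +1.501/-1.382; half-tol=0.209, Σhalf²=0.375673
  +G: nom +42.850 → Σnom=-41.550; wc +0.290/-0.070 → slack +1.791/-1.452; half-tol=0.180, Σhalf²=0.408073
  -H: nom -31.700 → Σnom=-73.250; wc +0.470/-0.350 → slack +2.261/-1.802; half-tol=0.410, Σhalf²=0.576173
  +I: nom +39.960 → Σnom=-33.290; wc +0.415/-0.270 → slack +2.676/-2.072; half-tol=0.343, Σhalf²=0.693479
  -J: nom -2.050 → Σnom=-35.340; wc +0.420/-0.420 → slack +3.096/-2.492; half-tol=0.420, Σhalf²=0.869879
Nominal = -35.340. Worst-case = [-35.340 - 2.492, -35.340 + 3.096] = [-37.832, -32.244]. RSS = √0.869879 = 0.933.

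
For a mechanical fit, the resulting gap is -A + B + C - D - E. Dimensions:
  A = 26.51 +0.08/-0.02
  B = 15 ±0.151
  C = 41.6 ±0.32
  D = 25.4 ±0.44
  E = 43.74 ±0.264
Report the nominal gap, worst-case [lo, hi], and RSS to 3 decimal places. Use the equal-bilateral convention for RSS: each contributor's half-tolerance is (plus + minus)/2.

Stack each dimension's contribution:
  -A: nom -26.510 → Σnom=-26.510; wc +0.020/-0.080 → slack +0.020/-0.080; half-tol=0.050, Σhalf²=0.002500
  +B: nom +15.000 → Σnom=-11.510; wc +0.151/-0.151 → slack +0.171/-0.231; half-tol=0.151, Σhalf²=0.025301
  +C: nom +41.600 → Σnom=30.090; wc +0.320/-0.320 → slack +0.491/-0.551; half-tol=0.320, Σhalf²=0.127701
  -D: nom -25.400 → Σnom=4.690; wc +0.440/-0.440 → slack +0.931/-0.991; half-tol=0.440, Σhalf²=0.321301
  -E: nom -43.740 → Σnom=-39.050; wc +0.264/-0.264 → slack +1.195/-1.255; half-tol=0.264, Σhalf²=0.390997
Nominal = -39.050. Worst-case = [-39.050 - 1.255, -39.050 + 1.195] = [-40.305, -37.855]. RSS = √0.390997 = 0.625.

nominal=-39.050 wc=[-40.305,-37.855] rss=0.625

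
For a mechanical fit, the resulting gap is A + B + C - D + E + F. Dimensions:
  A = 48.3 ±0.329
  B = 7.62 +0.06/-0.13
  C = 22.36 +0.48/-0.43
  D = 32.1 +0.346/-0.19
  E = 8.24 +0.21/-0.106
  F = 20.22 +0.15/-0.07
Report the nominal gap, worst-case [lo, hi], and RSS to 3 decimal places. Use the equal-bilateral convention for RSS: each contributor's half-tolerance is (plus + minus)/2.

nominal=74.640 wc=[73.229,76.059] rss=0.658

Stack each dimension's contribution:
  +A: nom +48.300 → Σnom=48.300; wc +0.329/-0.329 → slack +0.329/-0.329; half-tol=0.329, Σhalf²=0.108241
  +B: nom +7.620 → Σnom=55.920; wc +0.060/-0.130 → slack +0.389/-0.459; half-tol=0.095, Σhalf²=0.117266
  +C: nom +22.360 → Σnom=78.280; wc +0.480/-0.430 → slack +0.869/-0.889; half-tol=0.455, Σhalf²=0.324291
  -D: nom -32.100 → Σnom=46.180; wc +0.190/-0.346 → slack +1.059/-1.235; half-tol=0.268, Σhalf²=0.396115
  +E: nom +8.240 → Σnom=54.420; wc +0.210/-0.106 → slack +1.269/-1.341; half-tol=0.158, Σhalf²=0.421079
  +F: nom +20.220 → Σnom=74.640; wc +0.150/-0.070 → slack +1.419/-1.411; half-tol=0.110, Σhalf²=0.433179
Nominal = 74.640. Worst-case = [74.640 - 1.411, 74.640 + 1.419] = [73.229, 76.059]. RSS = √0.433179 = 0.658.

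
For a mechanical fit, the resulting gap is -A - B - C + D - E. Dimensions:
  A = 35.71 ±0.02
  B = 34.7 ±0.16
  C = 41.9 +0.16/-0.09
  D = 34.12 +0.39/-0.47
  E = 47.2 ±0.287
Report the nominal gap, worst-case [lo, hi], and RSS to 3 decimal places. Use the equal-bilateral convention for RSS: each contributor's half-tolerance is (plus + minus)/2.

nominal=-125.390 wc=[-126.487,-124.443] rss=0.556

Stack each dimension's contribution:
  -A: nom -35.710 → Σnom=-35.710; wc +0.020/-0.020 → slack +0.020/-0.020; half-tol=0.020, Σhalf²=0.000400
  -B: nom -34.700 → Σnom=-70.410; wc +0.160/-0.160 → slack +0.180/-0.180; half-tol=0.160, Σhalf²=0.026000
  -C: nom -41.900 → Σnom=-112.310; wc +0.090/-0.160 → slack +0.270/-0.340; half-tol=0.125, Σhalf²=0.041625
  +D: nom +34.120 → Σnom=-78.190; wc +0.390/-0.470 → slack +0.660/-0.810; half-tol=0.430, Σhalf²=0.226525
  -E: nom -47.200 → Σnom=-125.390; wc +0.287/-0.287 → slack +0.947/-1.097; half-tol=0.287, Σhalf²=0.308894
Nominal = -125.390. Worst-case = [-125.390 - 1.097, -125.390 + 0.947] = [-126.487, -124.443]. RSS = √0.308894 = 0.556.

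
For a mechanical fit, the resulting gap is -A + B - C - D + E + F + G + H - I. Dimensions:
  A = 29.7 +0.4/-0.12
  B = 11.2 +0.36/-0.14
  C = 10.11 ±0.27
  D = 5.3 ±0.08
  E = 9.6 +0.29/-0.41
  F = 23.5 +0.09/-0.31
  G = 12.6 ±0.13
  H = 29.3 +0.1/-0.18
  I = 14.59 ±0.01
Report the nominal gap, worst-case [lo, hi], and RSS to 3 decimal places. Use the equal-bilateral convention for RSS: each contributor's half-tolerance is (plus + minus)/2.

nominal=26.500 wc=[24.570,27.950] rss=0.639

Stack each dimension's contribution:
  -A: nom -29.700 → Σnom=-29.700; wc +0.120/-0.400 → slack +0.120/-0.400; half-tol=0.260, Σhalf²=0.067600
  +B: nom +11.200 → Σnom=-18.500; wc +0.360/-0.140 → slack +0.480/-0.540; half-tol=0.250, Σhalf²=0.130100
  -C: nom -10.110 → Σnom=-28.610; wc +0.270/-0.270 → slack +0.750/-0.810; half-tol=0.270, Σhalf²=0.203000
  -D: nom -5.300 → Σnom=-33.910; wc +0.080/-0.080 → slack +0.830/-0.890; half-tol=0.080, Σhalf²=0.209400
  +E: nom +9.600 → Σnom=-24.310; wc +0.290/-0.410 → slack +1.120/-1.300; half-tol=0.350, Σhalf²=0.331900
  +F: nom +23.500 → Σnom=-0.810; wc +0.090/-0.310 → slack +1.210/-1.610; half-tol=0.200, Σhalf²=0.371900
  +G: nom +12.600 → Σnom=11.790; wc +0.130/-0.130 → slack +1.340/-1.740; half-tol=0.130, Σhalf²=0.388800
  +H: nom +29.300 → Σnom=41.090; wc +0.100/-0.180 → slack +1.440/-1.920; half-tol=0.140, Σhalf²=0.408400
  -I: nom -14.590 → Σnom=26.500; wc +0.010/-0.010 → slack +1.450/-1.930; half-tol=0.010, Σhalf²=0.408500
Nominal = 26.500. Worst-case = [26.500 - 1.930, 26.500 + 1.450] = [24.570, 27.950]. RSS = √0.408500 = 0.639.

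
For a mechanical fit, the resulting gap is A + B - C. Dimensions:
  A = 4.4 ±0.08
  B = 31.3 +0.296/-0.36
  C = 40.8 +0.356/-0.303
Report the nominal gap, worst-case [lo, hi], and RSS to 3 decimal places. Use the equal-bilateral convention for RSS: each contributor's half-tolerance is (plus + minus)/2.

Stack each dimension's contribution:
  +A: nom +4.400 → Σnom=4.400; wc +0.080/-0.080 → slack +0.080/-0.080; half-tol=0.080, Σhalf²=0.006400
  +B: nom +31.300 → Σnom=35.700; wc +0.296/-0.360 → slack +0.376/-0.440; half-tol=0.328, Σhalf²=0.113984
  -C: nom -40.800 → Σnom=-5.100; wc +0.303/-0.356 → slack +0.679/-0.796; half-tol=0.330, Σhalf²=0.222554
Nominal = -5.100. Worst-case = [-5.100 - 0.796, -5.100 + 0.679] = [-5.896, -4.421]. RSS = √0.222554 = 0.472.

nominal=-5.100 wc=[-5.896,-4.421] rss=0.472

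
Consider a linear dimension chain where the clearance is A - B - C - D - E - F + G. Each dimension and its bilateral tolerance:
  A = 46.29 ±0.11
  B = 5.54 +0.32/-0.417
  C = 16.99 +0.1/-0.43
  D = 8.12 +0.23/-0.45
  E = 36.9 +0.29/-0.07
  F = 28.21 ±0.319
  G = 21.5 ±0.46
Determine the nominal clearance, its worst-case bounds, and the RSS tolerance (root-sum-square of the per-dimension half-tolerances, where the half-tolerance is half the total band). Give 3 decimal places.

Stack each dimension's contribution:
  +A: nom +46.290 → Σnom=46.290; wc +0.110/-0.110 → slack +0.110/-0.110; half-tol=0.110, Σhalf²=0.012100
  -B: nom -5.540 → Σnom=40.750; wc +0.417/-0.320 → slack +0.527/-0.430; half-tol=0.368, Σhalf²=0.147892
  -C: nom -16.990 → Σnom=23.760; wc +0.430/-0.100 → slack +0.957/-0.530; half-tol=0.265, Σhalf²=0.218117
  -D: nom -8.120 → Σnom=15.640; wc +0.450/-0.230 → slack +1.407/-0.760; half-tol=0.340, Σhalf²=0.333717
  -E: nom -36.900 → Σnom=-21.260; wc +0.070/-0.290 → slack +1.477/-1.050; half-tol=0.180, Σhalf²=0.366117
  -F: nom -28.210 → Σnom=-49.470; wc +0.319/-0.319 → slack +1.796/-1.369; half-tol=0.319, Σhalf²=0.467878
  +G: nom +21.500 → Σnom=-27.970; wc +0.460/-0.460 → slack +2.256/-1.829; half-tol=0.460, Σhalf²=0.679478
Nominal = -27.970. Worst-case = [-27.970 - 1.829, -27.970 + 2.256] = [-29.799, -25.714]. RSS = √0.679478 = 0.824.

nominal=-27.970 wc=[-29.799,-25.714] rss=0.824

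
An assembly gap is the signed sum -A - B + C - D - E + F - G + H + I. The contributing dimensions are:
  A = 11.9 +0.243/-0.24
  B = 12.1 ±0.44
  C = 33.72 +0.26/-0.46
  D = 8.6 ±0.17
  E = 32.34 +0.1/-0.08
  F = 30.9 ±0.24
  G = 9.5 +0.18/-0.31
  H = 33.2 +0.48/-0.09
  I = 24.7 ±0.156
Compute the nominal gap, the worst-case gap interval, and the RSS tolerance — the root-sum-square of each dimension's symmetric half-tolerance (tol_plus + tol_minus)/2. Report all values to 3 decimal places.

nominal=48.080 wc=[46.001,50.456] rss=0.801

Stack each dimension's contribution:
  -A: nom -11.900 → Σnom=-11.900; wc +0.240/-0.243 → slack +0.240/-0.243; half-tol=0.241, Σhalf²=0.058322
  -B: nom -12.100 → Σnom=-24.000; wc +0.440/-0.440 → slack +0.680/-0.683; half-tol=0.440, Σhalf²=0.251922
  +C: nom +33.720 → Σnom=9.720; wc +0.260/-0.460 → slack +0.940/-1.143; half-tol=0.360, Σhalf²=0.381522
  -D: nom -8.600 → Σnom=1.120; wc +0.170/-0.170 → slack +1.110/-1.313; half-tol=0.170, Σhalf²=0.410422
  -E: nom -32.340 → Σnom=-31.220; wc +0.080/-0.100 → slack +1.190/-1.413; half-tol=0.090, Σhalf²=0.418522
  +F: nom +30.900 → Σnom=-0.320; wc +0.240/-0.240 → slack +1.430/-1.653; half-tol=0.240, Σhalf²=0.476122
  -G: nom -9.500 → Σnom=-9.820; wc +0.310/-0.180 → slack +1.740/-1.833; half-tol=0.245, Σhalf²=0.536147
  +H: nom +33.200 → Σnom=23.380; wc +0.480/-0.090 → slack +2.220/-1.923; half-tol=0.285, Σhalf²=0.617372
  +I: nom +24.700 → Σnom=48.080; wc +0.156/-0.156 → slack +2.376/-2.079; half-tol=0.156, Σhalf²=0.641708
Nominal = 48.080. Worst-case = [48.080 - 2.079, 48.080 + 2.376] = [46.001, 50.456]. RSS = √0.641708 = 0.801.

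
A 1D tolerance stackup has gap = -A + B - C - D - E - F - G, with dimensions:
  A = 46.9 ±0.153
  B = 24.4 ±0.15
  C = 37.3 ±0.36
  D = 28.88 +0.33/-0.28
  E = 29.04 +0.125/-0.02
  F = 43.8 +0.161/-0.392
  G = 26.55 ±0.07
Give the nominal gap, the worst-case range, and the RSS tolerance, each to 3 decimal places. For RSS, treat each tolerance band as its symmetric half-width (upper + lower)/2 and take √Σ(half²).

Stack each dimension's contribution:
  -A: nom -46.900 → Σnom=-46.900; wc +0.153/-0.153 → slack +0.153/-0.153; half-tol=0.153, Σhalf²=0.023409
  +B: nom +24.400 → Σnom=-22.500; wc +0.150/-0.150 → slack +0.303/-0.303; half-tol=0.150, Σhalf²=0.045909
  -C: nom -37.300 → Σnom=-59.800; wc +0.360/-0.360 → slack +0.663/-0.663; half-tol=0.360, Σhalf²=0.175509
  -D: nom -28.880 → Σnom=-88.680; wc +0.280/-0.330 → slack +0.943/-0.993; half-tol=0.305, Σhalf²=0.268534
  -E: nom -29.040 → Σnom=-117.720; wc +0.020/-0.125 → slack +0.963/-1.118; half-tol=0.072, Σhalf²=0.273790
  -F: nom -43.800 → Σnom=-161.520; wc +0.392/-0.161 → slack +1.355/-1.279; half-tol=0.277, Σhalf²=0.350243
  -G: nom -26.550 → Σnom=-188.070; wc +0.070/-0.070 → slack +1.425/-1.349; half-tol=0.070, Σhalf²=0.355143
Nominal = -188.070. Worst-case = [-188.070 - 1.349, -188.070 + 1.425] = [-189.419, -186.645]. RSS = √0.355143 = 0.596.

nominal=-188.070 wc=[-189.419,-186.645] rss=0.596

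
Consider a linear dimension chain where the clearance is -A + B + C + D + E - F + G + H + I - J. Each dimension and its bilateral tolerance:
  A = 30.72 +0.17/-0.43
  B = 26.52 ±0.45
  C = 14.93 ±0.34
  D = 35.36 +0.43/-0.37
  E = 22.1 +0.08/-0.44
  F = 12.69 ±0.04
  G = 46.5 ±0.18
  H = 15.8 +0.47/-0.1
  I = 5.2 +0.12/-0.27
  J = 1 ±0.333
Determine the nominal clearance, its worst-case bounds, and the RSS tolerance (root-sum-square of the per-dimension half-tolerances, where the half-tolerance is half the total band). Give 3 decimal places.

Stack each dimension's contribution:
  -A: nom -30.720 → Σnom=-30.720; wc +0.430/-0.170 → slack +0.430/-0.170; half-tol=0.300, Σhalf²=0.090000
  +B: nom +26.520 → Σnom=-4.200; wc +0.450/-0.450 → slack +0.880/-0.620; half-tol=0.450, Σhalf²=0.292500
  +C: nom +14.930 → Σnom=10.730; wc +0.340/-0.340 → slack +1.220/-0.960; half-tol=0.340, Σhalf²=0.408100
  +D: nom +35.360 → Σnom=46.090; wc +0.430/-0.370 → slack +1.650/-1.330; half-tol=0.400, Σhalf²=0.568100
  +E: nom +22.100 → Σnom=68.190; wc +0.080/-0.440 → slack +1.730/-1.770; half-tol=0.260, Σhalf²=0.635700
  -F: nom -12.690 → Σnom=55.500; wc +0.040/-0.040 → slack +1.770/-1.810; half-tol=0.040, Σhalf²=0.637300
  +G: nom +46.500 → Σnom=102.000; wc +0.180/-0.180 → slack +1.950/-1.990; half-tol=0.180, Σhalf²=0.669700
  +H: nom +15.800 → Σnom=117.800; wc +0.470/-0.100 → slack +2.420/-2.090; half-tol=0.285, Σhalf²=0.750925
  +I: nom +5.200 → Σnom=123.000; wc +0.120/-0.270 → slack +2.540/-2.360; half-tol=0.195, Σhalf²=0.788950
  -J: nom -1.000 → Σnom=122.000; wc +0.333/-0.333 → slack +2.873/-2.693; half-tol=0.333, Σhalf²=0.899839
Nominal = 122.000. Worst-case = [122.000 - 2.693, 122.000 + 2.873] = [119.307, 124.873]. RSS = √0.899839 = 0.949.

nominal=122.000 wc=[119.307,124.873] rss=0.949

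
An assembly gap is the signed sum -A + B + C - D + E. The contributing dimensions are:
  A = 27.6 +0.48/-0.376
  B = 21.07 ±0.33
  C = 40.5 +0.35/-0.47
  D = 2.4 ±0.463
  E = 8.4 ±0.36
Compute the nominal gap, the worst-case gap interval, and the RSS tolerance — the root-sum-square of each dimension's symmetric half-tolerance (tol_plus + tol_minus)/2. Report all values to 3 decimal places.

nominal=39.970 wc=[37.867,41.849] rss=0.897

Stack each dimension's contribution:
  -A: nom -27.600 → Σnom=-27.600; wc +0.376/-0.480 → slack +0.376/-0.480; half-tol=0.428, Σhalf²=0.183184
  +B: nom +21.070 → Σnom=-6.530; wc +0.330/-0.330 → slack +0.706/-0.810; half-tol=0.330, Σhalf²=0.292084
  +C: nom +40.500 → Σnom=33.970; wc +0.350/-0.470 → slack +1.056/-1.280; half-tol=0.410, Σhalf²=0.460184
  -D: nom -2.400 → Σnom=31.570; wc +0.463/-0.463 → slack +1.519/-1.743; half-tol=0.463, Σhalf²=0.674553
  +E: nom +8.400 → Σnom=39.970; wc +0.360/-0.360 → slack +1.879/-2.103; half-tol=0.360, Σhalf²=0.804153
Nominal = 39.970. Worst-case = [39.970 - 2.103, 39.970 + 1.879] = [37.867, 41.849]. RSS = √0.804153 = 0.897.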